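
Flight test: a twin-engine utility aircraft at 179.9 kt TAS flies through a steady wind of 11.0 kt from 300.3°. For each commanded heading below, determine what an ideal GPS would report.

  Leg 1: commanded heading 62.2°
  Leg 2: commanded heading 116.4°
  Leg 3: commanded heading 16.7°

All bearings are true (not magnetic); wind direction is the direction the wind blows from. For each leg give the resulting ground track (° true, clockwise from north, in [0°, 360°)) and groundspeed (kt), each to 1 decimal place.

Leg 1: heading 62.2°; drift +2.9° → track 65.1°, groundspeed 185.9 kt
Leg 2: heading 116.4°; drift +0.2° → track 116.6°, groundspeed 190.9 kt
Leg 3: heading 16.7°; drift +3.5° → track 20.2°, groundspeed 177.6 kt

Leg 1: track=65.1°, groundspeed=185.9 kt
Leg 2: track=116.6°, groundspeed=190.9 kt
Leg 3: track=20.2°, groundspeed=177.6 kt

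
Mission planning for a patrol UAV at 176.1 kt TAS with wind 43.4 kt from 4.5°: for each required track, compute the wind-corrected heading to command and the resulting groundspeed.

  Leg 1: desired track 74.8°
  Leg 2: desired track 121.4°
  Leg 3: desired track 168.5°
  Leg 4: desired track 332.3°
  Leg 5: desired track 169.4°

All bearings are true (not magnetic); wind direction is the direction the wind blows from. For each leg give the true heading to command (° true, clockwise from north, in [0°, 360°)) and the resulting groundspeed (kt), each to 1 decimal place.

Leg 1: heading=61.4°, groundspeed=156.7 kt
Leg 2: heading=108.7°, groundspeed=191.4 kt
Leg 3: heading=164.6°, groundspeed=217.4 kt
Leg 4: heading=339.8°, groundspeed=137.9 kt
Leg 5: heading=165.7°, groundspeed=217.6 kt

Leg 1: desired track 74.8°; wind correction -13.4° → command heading 61.4°, groundspeed 156.7 kt
Leg 2: desired track 121.4°; wind correction -12.7° → command heading 108.7°, groundspeed 191.4 kt
Leg 3: desired track 168.5°; wind correction -3.9° → command heading 164.6°, groundspeed 217.4 kt
Leg 4: desired track 332.3°; wind correction +7.5° → command heading 339.8°, groundspeed 137.9 kt
Leg 5: desired track 169.4°; wind correction -3.7° → command heading 165.7°, groundspeed 217.6 kt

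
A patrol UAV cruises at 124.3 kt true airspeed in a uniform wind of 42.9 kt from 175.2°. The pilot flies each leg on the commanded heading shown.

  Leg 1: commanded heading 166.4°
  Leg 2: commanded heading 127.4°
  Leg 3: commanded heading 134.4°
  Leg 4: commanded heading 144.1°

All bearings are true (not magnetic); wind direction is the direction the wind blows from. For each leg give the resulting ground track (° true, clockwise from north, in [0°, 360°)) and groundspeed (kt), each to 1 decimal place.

Leg 1: track=161.8°, groundspeed=82.2 kt
Leg 2: track=109.0°, groundspeed=100.6 kt
Leg 3: track=117.4°, groundspeed=96.0 kt
Leg 4: track=129.9°, groundspeed=90.3 kt

Leg 1: heading 166.4°; drift -4.6° → track 161.8°, groundspeed 82.2 kt
Leg 2: heading 127.4°; drift -18.4° → track 109.0°, groundspeed 100.6 kt
Leg 3: heading 134.4°; drift -17.0° → track 117.4°, groundspeed 96.0 kt
Leg 4: heading 144.1°; drift -14.2° → track 129.9°, groundspeed 90.3 kt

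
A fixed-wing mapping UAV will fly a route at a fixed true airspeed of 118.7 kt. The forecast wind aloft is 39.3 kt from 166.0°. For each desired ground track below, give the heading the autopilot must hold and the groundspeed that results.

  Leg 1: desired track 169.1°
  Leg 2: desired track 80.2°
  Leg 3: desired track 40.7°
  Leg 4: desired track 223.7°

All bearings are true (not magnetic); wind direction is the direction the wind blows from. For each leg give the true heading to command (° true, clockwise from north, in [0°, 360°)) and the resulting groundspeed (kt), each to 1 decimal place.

Leg 1: desired track 169.1°; wind correction -1.0° → command heading 168.1°, groundspeed 79.4 kt
Leg 2: desired track 80.2°; wind correction +19.3° → command heading 99.5°, groundspeed 109.2 kt
Leg 3: desired track 40.7°; wind correction +15.7° → command heading 56.4°, groundspeed 137.0 kt
Leg 4: desired track 223.7°; wind correction -16.3° → command heading 207.4°, groundspeed 93.0 kt

Leg 1: heading=168.1°, groundspeed=79.4 kt
Leg 2: heading=99.5°, groundspeed=109.2 kt
Leg 3: heading=56.4°, groundspeed=137.0 kt
Leg 4: heading=207.4°, groundspeed=93.0 kt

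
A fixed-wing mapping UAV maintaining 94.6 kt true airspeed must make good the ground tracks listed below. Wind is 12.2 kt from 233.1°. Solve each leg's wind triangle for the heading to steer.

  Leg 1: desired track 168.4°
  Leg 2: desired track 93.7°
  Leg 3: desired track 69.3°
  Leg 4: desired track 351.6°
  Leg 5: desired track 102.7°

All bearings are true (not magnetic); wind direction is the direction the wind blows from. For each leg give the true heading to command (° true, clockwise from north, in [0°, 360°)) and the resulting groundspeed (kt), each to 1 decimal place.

Leg 1: heading=175.1°, groundspeed=88.7 kt
Leg 2: heading=98.5°, groundspeed=103.5 kt
Leg 3: heading=71.4°, groundspeed=106.3 kt
Leg 4: heading=345.1°, groundspeed=99.8 kt
Leg 5: heading=108.3°, groundspeed=102.0 kt

Leg 1: desired track 168.4°; wind correction +6.7° → command heading 175.1°, groundspeed 88.7 kt
Leg 2: desired track 93.7°; wind correction +4.8° → command heading 98.5°, groundspeed 103.5 kt
Leg 3: desired track 69.3°; wind correction +2.1° → command heading 71.4°, groundspeed 106.3 kt
Leg 4: desired track 351.6°; wind correction -6.5° → command heading 345.1°, groundspeed 99.8 kt
Leg 5: desired track 102.7°; wind correction +5.6° → command heading 108.3°, groundspeed 102.0 kt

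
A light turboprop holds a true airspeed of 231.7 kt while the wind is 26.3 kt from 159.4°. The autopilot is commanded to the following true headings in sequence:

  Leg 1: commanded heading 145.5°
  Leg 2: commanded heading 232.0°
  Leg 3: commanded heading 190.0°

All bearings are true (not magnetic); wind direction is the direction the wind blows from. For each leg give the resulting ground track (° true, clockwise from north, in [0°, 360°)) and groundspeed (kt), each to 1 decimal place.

Leg 1: track=143.7°, groundspeed=206.3 kt
Leg 2: track=238.4°, groundspeed=225.2 kt
Leg 3: track=193.7°, groundspeed=209.5 kt

Leg 1: heading 145.5°; drift -1.8° → track 143.7°, groundspeed 206.3 kt
Leg 2: heading 232.0°; drift +6.4° → track 238.4°, groundspeed 225.2 kt
Leg 3: heading 190.0°; drift +3.7° → track 193.7°, groundspeed 209.5 kt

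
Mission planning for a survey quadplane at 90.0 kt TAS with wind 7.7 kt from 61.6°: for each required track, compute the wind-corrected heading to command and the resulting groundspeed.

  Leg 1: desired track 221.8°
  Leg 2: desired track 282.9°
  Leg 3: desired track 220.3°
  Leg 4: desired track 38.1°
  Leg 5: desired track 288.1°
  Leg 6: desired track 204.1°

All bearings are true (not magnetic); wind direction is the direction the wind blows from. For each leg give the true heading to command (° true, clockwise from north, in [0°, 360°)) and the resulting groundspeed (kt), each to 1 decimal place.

Leg 1: heading=220.1°, groundspeed=97.2 kt
Leg 2: heading=286.1°, groundspeed=95.6 kt
Leg 3: heading=218.5°, groundspeed=97.1 kt
Leg 4: heading=40.1°, groundspeed=82.9 kt
Leg 5: heading=291.7°, groundspeed=95.1 kt
Leg 6: heading=201.1°, groundspeed=96.0 kt

Leg 1: desired track 221.8°; wind correction -1.7° → command heading 220.1°, groundspeed 97.2 kt
Leg 2: desired track 282.9°; wind correction +3.2° → command heading 286.1°, groundspeed 95.6 kt
Leg 3: desired track 220.3°; wind correction -1.8° → command heading 218.5°, groundspeed 97.1 kt
Leg 4: desired track 38.1°; wind correction +2.0° → command heading 40.1°, groundspeed 82.9 kt
Leg 5: desired track 288.1°; wind correction +3.6° → command heading 291.7°, groundspeed 95.1 kt
Leg 6: desired track 204.1°; wind correction -3.0° → command heading 201.1°, groundspeed 96.0 kt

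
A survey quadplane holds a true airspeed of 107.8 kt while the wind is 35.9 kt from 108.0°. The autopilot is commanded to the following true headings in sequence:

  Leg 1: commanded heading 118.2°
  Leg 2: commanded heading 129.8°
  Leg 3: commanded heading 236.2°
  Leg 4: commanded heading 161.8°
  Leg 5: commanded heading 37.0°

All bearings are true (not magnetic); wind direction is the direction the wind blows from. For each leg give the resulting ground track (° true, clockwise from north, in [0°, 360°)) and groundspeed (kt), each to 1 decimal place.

Leg 1: heading 118.2°; drift +5.0° → track 123.2°, groundspeed 72.7 kt
Leg 2: heading 129.8°; drift +10.2° → track 140.0°, groundspeed 75.7 kt
Leg 3: heading 236.2°; drift +12.2° → track 248.4°, groundspeed 133.0 kt
Leg 4: heading 161.8°; drift +18.5° → track 180.3°, groundspeed 91.3 kt
Leg 5: heading 37.0°; drift -19.5° → track 17.5°, groundspeed 101.9 kt

Leg 1: track=123.2°, groundspeed=72.7 kt
Leg 2: track=140.0°, groundspeed=75.7 kt
Leg 3: track=248.4°, groundspeed=133.0 kt
Leg 4: track=180.3°, groundspeed=91.3 kt
Leg 5: track=17.5°, groundspeed=101.9 kt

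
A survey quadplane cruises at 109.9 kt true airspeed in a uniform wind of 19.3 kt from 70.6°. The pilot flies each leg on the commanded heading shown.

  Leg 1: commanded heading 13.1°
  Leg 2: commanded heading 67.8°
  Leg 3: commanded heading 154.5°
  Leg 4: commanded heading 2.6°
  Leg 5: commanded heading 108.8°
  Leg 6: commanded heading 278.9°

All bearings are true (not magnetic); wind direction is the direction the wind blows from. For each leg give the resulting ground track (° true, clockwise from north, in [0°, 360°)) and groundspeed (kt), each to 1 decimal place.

Leg 1: heading 13.1°; drift -9.3° → track 3.8°, groundspeed 100.9 kt
Leg 2: heading 67.8°; drift -0.6° → track 67.2°, groundspeed 90.6 kt
Leg 3: heading 154.5°; drift +10.1° → track 164.6°, groundspeed 109.5 kt
Leg 4: heading 2.6°; drift -9.9° → track 352.7°, groundspeed 104.2 kt
Leg 5: heading 108.8°; drift +7.2° → track 116.0°, groundspeed 95.5 kt
Leg 6: heading 278.9°; drift -4.1° → track 274.8°, groundspeed 127.2 kt

Leg 1: track=3.8°, groundspeed=100.9 kt
Leg 2: track=67.2°, groundspeed=90.6 kt
Leg 3: track=164.6°, groundspeed=109.5 kt
Leg 4: track=352.7°, groundspeed=104.2 kt
Leg 5: track=116.0°, groundspeed=95.5 kt
Leg 6: track=274.8°, groundspeed=127.2 kt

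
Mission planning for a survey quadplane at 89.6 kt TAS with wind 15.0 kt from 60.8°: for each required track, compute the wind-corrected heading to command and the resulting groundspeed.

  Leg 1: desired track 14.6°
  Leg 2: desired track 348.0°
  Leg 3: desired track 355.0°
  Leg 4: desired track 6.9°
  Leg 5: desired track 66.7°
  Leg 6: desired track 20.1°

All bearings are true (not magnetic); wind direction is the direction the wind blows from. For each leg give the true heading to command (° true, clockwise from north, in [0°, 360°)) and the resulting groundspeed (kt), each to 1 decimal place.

Leg 1: heading=21.5°, groundspeed=78.6 kt
Leg 2: heading=357.2°, groundspeed=84.0 kt
Leg 3: heading=3.8°, groundspeed=82.4 kt
Leg 4: heading=14.7°, groundspeed=79.9 kt
Leg 5: heading=65.7°, groundspeed=74.7 kt
Leg 6: heading=26.4°, groundspeed=77.7 kt

Leg 1: desired track 14.6°; wind correction +6.9° → command heading 21.5°, groundspeed 78.6 kt
Leg 2: desired track 348.0°; wind correction +9.2° → command heading 357.2°, groundspeed 84.0 kt
Leg 3: desired track 355.0°; wind correction +8.8° → command heading 3.8°, groundspeed 82.4 kt
Leg 4: desired track 6.9°; wind correction +7.8° → command heading 14.7°, groundspeed 79.9 kt
Leg 5: desired track 66.7°; wind correction -1.0° → command heading 65.7°, groundspeed 74.7 kt
Leg 6: desired track 20.1°; wind correction +6.3° → command heading 26.4°, groundspeed 77.7 kt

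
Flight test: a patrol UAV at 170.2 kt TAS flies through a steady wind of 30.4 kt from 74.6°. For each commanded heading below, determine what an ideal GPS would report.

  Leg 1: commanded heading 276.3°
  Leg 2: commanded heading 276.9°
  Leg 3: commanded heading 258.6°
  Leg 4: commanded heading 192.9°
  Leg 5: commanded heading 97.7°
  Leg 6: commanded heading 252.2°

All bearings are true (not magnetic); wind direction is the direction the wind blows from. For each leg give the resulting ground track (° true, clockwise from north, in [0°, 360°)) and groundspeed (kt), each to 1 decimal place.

Leg 1: track=273.1°, groundspeed=198.8 kt
Leg 2: track=273.6°, groundspeed=198.7 kt
Leg 3: track=258.0°, groundspeed=200.5 kt
Leg 4: track=201.1°, groundspeed=186.5 kt
Leg 5: track=102.5°, groundspeed=142.7 kt
Leg 6: track=252.6°, groundspeed=200.6 kt

Leg 1: heading 276.3°; drift -3.2° → track 273.1°, groundspeed 198.8 kt
Leg 2: heading 276.9°; drift -3.3° → track 273.6°, groundspeed 198.7 kt
Leg 3: heading 258.6°; drift -0.6° → track 258.0°, groundspeed 200.5 kt
Leg 4: heading 192.9°; drift +8.2° → track 201.1°, groundspeed 186.5 kt
Leg 5: heading 97.7°; drift +4.8° → track 102.5°, groundspeed 142.7 kt
Leg 6: heading 252.2°; drift +0.4° → track 252.6°, groundspeed 200.6 kt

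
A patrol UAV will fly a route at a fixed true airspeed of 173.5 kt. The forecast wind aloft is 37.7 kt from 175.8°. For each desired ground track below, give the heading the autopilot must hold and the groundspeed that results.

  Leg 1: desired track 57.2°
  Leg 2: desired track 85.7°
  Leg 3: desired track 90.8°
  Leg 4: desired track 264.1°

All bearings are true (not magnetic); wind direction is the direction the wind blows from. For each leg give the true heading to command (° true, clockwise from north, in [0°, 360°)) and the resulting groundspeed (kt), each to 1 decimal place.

Leg 1: desired track 57.2°; wind correction +11.0° → command heading 68.2°, groundspeed 188.4 kt
Leg 2: desired track 85.7°; wind correction +12.5° → command heading 98.2°, groundspeed 169.4 kt
Leg 3: desired track 90.8°; wind correction +12.5° → command heading 103.3°, groundspeed 166.1 kt
Leg 4: desired track 264.1°; wind correction -12.5° → command heading 251.6°, groundspeed 168.2 kt

Leg 1: heading=68.2°, groundspeed=188.4 kt
Leg 2: heading=98.2°, groundspeed=169.4 kt
Leg 3: heading=103.3°, groundspeed=166.1 kt
Leg 4: heading=251.6°, groundspeed=168.2 kt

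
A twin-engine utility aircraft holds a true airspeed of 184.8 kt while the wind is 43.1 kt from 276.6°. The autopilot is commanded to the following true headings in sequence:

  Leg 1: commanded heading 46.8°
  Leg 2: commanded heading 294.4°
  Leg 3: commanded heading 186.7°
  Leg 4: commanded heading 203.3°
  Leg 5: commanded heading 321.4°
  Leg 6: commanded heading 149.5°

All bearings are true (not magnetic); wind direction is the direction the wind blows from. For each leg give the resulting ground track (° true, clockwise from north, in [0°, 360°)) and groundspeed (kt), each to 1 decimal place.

Leg 1: heading 46.8°; drift +8.8° → track 55.6°, groundspeed 215.2 kt
Leg 2: heading 294.4°; drift +5.2° → track 299.6°, groundspeed 144.4 kt
Leg 3: heading 186.7°; drift -13.1° → track 173.6°, groundspeed 189.7 kt
Leg 4: heading 203.3°; drift -13.5° → track 189.8°, groundspeed 177.3 kt
Leg 5: heading 321.4°; drift +11.1° → track 332.5°, groundspeed 157.2 kt
Leg 6: heading 149.5°; drift -9.3° → track 140.2°, groundspeed 213.6 kt

Leg 1: track=55.6°, groundspeed=215.2 kt
Leg 2: track=299.6°, groundspeed=144.4 kt
Leg 3: track=173.6°, groundspeed=189.7 kt
Leg 4: track=189.8°, groundspeed=177.3 kt
Leg 5: track=332.5°, groundspeed=157.2 kt
Leg 6: track=140.2°, groundspeed=213.6 kt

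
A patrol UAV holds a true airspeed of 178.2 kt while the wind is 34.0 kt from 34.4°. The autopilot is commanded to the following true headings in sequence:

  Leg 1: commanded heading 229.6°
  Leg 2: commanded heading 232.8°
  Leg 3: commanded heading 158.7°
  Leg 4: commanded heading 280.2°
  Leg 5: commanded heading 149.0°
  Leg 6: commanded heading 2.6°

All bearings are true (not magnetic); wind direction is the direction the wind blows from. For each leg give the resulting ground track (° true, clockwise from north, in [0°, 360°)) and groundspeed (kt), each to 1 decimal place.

Leg 1: heading 229.6°; drift -2.4° → track 227.2°, groundspeed 211.2 kt
Leg 2: heading 232.8°; drift -2.9° → track 229.9°, groundspeed 210.7 kt
Leg 3: heading 158.7°; drift +8.1° → track 166.8°, groundspeed 199.3 kt
Leg 4: heading 280.2°; drift -9.2° → track 271.0°, groundspeed 194.6 kt
Leg 5: heading 149.0°; drift +9.1° → track 158.1°, groundspeed 194.8 kt
Leg 6: heading 2.6°; drift -6.8° → track 355.8°, groundspeed 150.4 kt

Leg 1: track=227.2°, groundspeed=211.2 kt
Leg 2: track=229.9°, groundspeed=210.7 kt
Leg 3: track=166.8°, groundspeed=199.3 kt
Leg 4: track=271.0°, groundspeed=194.6 kt
Leg 5: track=158.1°, groundspeed=194.8 kt
Leg 6: track=355.8°, groundspeed=150.4 kt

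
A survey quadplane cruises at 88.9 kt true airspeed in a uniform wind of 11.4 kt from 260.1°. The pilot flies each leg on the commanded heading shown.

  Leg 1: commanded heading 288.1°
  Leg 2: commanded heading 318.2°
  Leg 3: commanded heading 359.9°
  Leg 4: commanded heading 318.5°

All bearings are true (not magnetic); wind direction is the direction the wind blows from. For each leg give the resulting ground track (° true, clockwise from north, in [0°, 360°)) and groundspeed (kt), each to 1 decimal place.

Leg 1: heading 288.1°; drift +3.9° → track 292.0°, groundspeed 79.0 kt
Leg 2: heading 318.2°; drift +6.7° → track 324.9°, groundspeed 83.4 kt
Leg 3: heading 359.9°; drift +7.0° → track 6.9°, groundspeed 91.5 kt
Leg 4: heading 318.5°; drift +6.7° → track 325.2°, groundspeed 83.5 kt

Leg 1: track=292.0°, groundspeed=79.0 kt
Leg 2: track=324.9°, groundspeed=83.4 kt
Leg 3: track=6.9°, groundspeed=91.5 kt
Leg 4: track=325.2°, groundspeed=83.5 kt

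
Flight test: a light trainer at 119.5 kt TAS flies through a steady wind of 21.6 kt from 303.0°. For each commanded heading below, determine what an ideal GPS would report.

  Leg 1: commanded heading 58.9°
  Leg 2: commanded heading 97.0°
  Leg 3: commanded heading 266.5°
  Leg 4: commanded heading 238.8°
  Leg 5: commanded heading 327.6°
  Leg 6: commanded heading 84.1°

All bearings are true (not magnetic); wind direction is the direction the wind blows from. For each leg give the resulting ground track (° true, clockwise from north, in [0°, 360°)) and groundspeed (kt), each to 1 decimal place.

Leg 1: track=67.5°, groundspeed=130.4 kt
Leg 2: track=100.9°, groundspeed=139.2 kt
Leg 3: track=259.3°, groundspeed=102.9 kt
Leg 4: track=228.8°, groundspeed=111.8 kt
Leg 5: track=332.7°, groundspeed=100.3 kt
Leg 6: track=89.8°, groundspeed=137.0 kt

Leg 1: heading 58.9°; drift +8.6° → track 67.5°, groundspeed 130.4 kt
Leg 2: heading 97.0°; drift +3.9° → track 100.9°, groundspeed 139.2 kt
Leg 3: heading 266.5°; drift -7.2° → track 259.3°, groundspeed 102.9 kt
Leg 4: heading 238.8°; drift -10.0° → track 228.8°, groundspeed 111.8 kt
Leg 5: heading 327.6°; drift +5.1° → track 332.7°, groundspeed 100.3 kt
Leg 6: heading 84.1°; drift +5.7° → track 89.8°, groundspeed 137.0 kt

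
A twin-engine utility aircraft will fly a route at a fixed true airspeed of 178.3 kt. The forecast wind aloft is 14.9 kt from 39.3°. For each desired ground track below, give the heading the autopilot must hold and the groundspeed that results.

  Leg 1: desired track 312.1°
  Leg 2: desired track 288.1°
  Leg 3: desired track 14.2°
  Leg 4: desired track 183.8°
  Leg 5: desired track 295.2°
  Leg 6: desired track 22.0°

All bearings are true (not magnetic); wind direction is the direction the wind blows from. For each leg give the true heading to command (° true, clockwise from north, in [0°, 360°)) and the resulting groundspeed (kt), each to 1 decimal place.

Leg 1: desired track 312.1°; wind correction +4.8° → command heading 316.9°, groundspeed 176.9 kt
Leg 2: desired track 288.1°; wind correction +4.5° → command heading 292.6°, groundspeed 183.1 kt
Leg 3: desired track 14.2°; wind correction +2.0° → command heading 16.2°, groundspeed 164.7 kt
Leg 4: desired track 183.8°; wind correction -2.8° → command heading 181.0°, groundspeed 190.2 kt
Leg 5: desired track 295.2°; wind correction +4.6° → command heading 299.8°, groundspeed 181.3 kt
Leg 6: desired track 22.0°; wind correction +1.4° → command heading 23.4°, groundspeed 164.0 kt

Leg 1: heading=316.9°, groundspeed=176.9 kt
Leg 2: heading=292.6°, groundspeed=183.1 kt
Leg 3: heading=16.2°, groundspeed=164.7 kt
Leg 4: heading=181.0°, groundspeed=190.2 kt
Leg 5: heading=299.8°, groundspeed=181.3 kt
Leg 6: heading=23.4°, groundspeed=164.0 kt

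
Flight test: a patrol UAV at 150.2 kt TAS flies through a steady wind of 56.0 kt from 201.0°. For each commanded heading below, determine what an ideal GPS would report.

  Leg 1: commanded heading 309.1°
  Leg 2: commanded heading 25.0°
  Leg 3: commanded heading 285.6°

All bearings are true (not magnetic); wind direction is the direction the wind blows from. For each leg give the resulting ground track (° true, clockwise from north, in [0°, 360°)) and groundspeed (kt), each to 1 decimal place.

Leg 1: track=326.7°, groundspeed=175.8 kt
Leg 2: track=23.9°, groundspeed=206.1 kt
Leg 3: track=306.6°, groundspeed=155.3 kt

Leg 1: heading 309.1°; drift +17.6° → track 326.7°, groundspeed 175.8 kt
Leg 2: heading 25.0°; drift -1.1° → track 23.9°, groundspeed 206.1 kt
Leg 3: heading 285.6°; drift +21.0° → track 306.6°, groundspeed 155.3 kt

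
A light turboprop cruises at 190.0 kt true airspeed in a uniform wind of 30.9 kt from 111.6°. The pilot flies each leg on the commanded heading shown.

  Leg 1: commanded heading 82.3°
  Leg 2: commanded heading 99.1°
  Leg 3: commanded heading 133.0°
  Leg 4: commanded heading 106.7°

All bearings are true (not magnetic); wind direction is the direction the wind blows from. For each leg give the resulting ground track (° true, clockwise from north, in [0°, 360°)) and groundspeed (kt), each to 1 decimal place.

Leg 1: heading 82.3°; drift -5.3° → track 77.0°, groundspeed 163.8 kt
Leg 2: heading 99.1°; drift -2.4° → track 96.7°, groundspeed 160.0 kt
Leg 3: heading 133.0°; drift +4.0° → track 137.0°, groundspeed 161.6 kt
Leg 4: heading 106.7°; drift -0.9° → track 105.8°, groundspeed 159.2 kt

Leg 1: track=77.0°, groundspeed=163.8 kt
Leg 2: track=96.7°, groundspeed=160.0 kt
Leg 3: track=137.0°, groundspeed=161.6 kt
Leg 4: track=105.8°, groundspeed=159.2 kt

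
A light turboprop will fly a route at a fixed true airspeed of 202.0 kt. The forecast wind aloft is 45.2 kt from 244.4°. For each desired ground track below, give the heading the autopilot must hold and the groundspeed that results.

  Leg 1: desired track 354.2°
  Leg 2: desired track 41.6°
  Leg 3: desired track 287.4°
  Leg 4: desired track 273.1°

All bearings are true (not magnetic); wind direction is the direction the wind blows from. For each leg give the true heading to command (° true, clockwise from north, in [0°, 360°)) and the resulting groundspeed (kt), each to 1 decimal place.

Leg 1: heading=342.0°, groundspeed=212.8 kt
Leg 2: heading=36.6°, groundspeed=242.9 kt
Leg 3: heading=278.6°, groundspeed=166.6 kt
Leg 4: heading=266.9°, groundspeed=161.2 kt

Leg 1: desired track 354.2°; wind correction -12.2° → command heading 342.0°, groundspeed 212.8 kt
Leg 2: desired track 41.6°; wind correction -5.0° → command heading 36.6°, groundspeed 242.9 kt
Leg 3: desired track 287.4°; wind correction -8.8° → command heading 278.6°, groundspeed 166.6 kt
Leg 4: desired track 273.1°; wind correction -6.2° → command heading 266.9°, groundspeed 161.2 kt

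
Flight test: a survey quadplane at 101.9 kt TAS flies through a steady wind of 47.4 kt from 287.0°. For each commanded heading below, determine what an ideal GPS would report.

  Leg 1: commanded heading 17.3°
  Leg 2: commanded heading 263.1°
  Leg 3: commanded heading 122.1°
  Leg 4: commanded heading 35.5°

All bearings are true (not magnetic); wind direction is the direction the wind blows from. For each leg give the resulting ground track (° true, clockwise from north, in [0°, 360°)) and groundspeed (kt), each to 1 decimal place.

Leg 1: heading 17.3°; drift +24.9° → track 42.2°, groundspeed 112.6 kt
Leg 2: heading 263.1°; drift -18.2° → track 244.9°, groundspeed 61.6 kt
Leg 3: heading 122.1°; drift -4.8° → track 117.3°, groundspeed 148.2 kt
Leg 4: heading 35.5°; drift +21.0° → track 56.5°, groundspeed 125.3 kt

Leg 1: track=42.2°, groundspeed=112.6 kt
Leg 2: track=244.9°, groundspeed=61.6 kt
Leg 3: track=117.3°, groundspeed=148.2 kt
Leg 4: track=56.5°, groundspeed=125.3 kt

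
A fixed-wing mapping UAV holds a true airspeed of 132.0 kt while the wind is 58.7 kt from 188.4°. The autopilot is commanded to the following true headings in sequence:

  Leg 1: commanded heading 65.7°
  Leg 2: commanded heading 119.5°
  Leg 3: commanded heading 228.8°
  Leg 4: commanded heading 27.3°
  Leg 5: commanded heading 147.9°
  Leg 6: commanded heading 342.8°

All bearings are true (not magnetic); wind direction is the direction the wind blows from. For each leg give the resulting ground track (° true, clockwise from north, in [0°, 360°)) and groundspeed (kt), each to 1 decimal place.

Leg 1: heading 65.7°; drift -16.8° → track 48.9°, groundspeed 171.0 kt
Leg 2: heading 119.5°; drift -26.3° → track 93.2°, groundspeed 123.7 kt
Leg 3: heading 228.8°; drift +23.5° → track 252.3°, groundspeed 95.2 kt
Leg 4: heading 27.3°; drift -5.8° → track 21.5°, groundspeed 188.5 kt
Leg 5: heading 147.9°; drift -23.6° → track 124.3°, groundspeed 95.3 kt
Leg 6: heading 342.8°; drift +7.8° → track 350.6°, groundspeed 186.7 kt

Leg 1: track=48.9°, groundspeed=171.0 kt
Leg 2: track=93.2°, groundspeed=123.7 kt
Leg 3: track=252.3°, groundspeed=95.2 kt
Leg 4: track=21.5°, groundspeed=188.5 kt
Leg 5: track=124.3°, groundspeed=95.3 kt
Leg 6: track=350.6°, groundspeed=186.7 kt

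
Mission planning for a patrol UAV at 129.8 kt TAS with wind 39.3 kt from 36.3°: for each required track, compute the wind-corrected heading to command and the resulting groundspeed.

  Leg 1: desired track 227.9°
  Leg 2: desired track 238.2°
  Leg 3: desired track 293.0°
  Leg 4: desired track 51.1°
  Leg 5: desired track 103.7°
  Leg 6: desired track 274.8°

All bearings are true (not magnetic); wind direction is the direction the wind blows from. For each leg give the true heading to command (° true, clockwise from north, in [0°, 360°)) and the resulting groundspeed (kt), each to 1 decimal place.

Leg 1: heading=231.4°, groundspeed=168.1 kt
Leg 2: heading=244.7°, groundspeed=165.4 kt
Leg 3: heading=310.1°, groundspeed=133.1 kt
Leg 4: heading=46.7°, groundspeed=91.4 kt
Leg 5: heading=87.5°, groundspeed=109.5 kt
Leg 6: heading=289.8°, groundspeed=145.9 kt

Leg 1: desired track 227.9°; wind correction +3.5° → command heading 231.4°, groundspeed 168.1 kt
Leg 2: desired track 238.2°; wind correction +6.5° → command heading 244.7°, groundspeed 165.4 kt
Leg 3: desired track 293.0°; wind correction +17.1° → command heading 310.1°, groundspeed 133.1 kt
Leg 4: desired track 51.1°; wind correction -4.4° → command heading 46.7°, groundspeed 91.4 kt
Leg 5: desired track 103.7°; wind correction -16.2° → command heading 87.5°, groundspeed 109.5 kt
Leg 6: desired track 274.8°; wind correction +15.0° → command heading 289.8°, groundspeed 145.9 kt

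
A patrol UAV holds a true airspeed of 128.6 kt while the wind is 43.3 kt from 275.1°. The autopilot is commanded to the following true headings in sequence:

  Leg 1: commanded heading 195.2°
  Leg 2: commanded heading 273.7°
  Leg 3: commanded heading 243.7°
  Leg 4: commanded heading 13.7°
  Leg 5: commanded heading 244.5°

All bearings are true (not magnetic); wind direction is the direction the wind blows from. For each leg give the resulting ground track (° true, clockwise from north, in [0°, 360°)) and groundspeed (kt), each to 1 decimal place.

Leg 1: heading 195.2°; drift -19.4° → track 175.8°, groundspeed 128.3 kt
Leg 2: heading 273.7°; drift -0.7° → track 273.0°, groundspeed 85.3 kt
Leg 3: heading 243.7°; drift -13.8° → track 229.9°, groundspeed 94.4 kt
Leg 4: heading 13.7°; drift +17.6° → track 31.3°, groundspeed 141.7 kt
Leg 5: heading 244.5°; drift -13.6° → track 230.9°, groundspeed 94.0 kt

Leg 1: track=175.8°, groundspeed=128.3 kt
Leg 2: track=273.0°, groundspeed=85.3 kt
Leg 3: track=229.9°, groundspeed=94.4 kt
Leg 4: track=31.3°, groundspeed=141.7 kt
Leg 5: track=230.9°, groundspeed=94.0 kt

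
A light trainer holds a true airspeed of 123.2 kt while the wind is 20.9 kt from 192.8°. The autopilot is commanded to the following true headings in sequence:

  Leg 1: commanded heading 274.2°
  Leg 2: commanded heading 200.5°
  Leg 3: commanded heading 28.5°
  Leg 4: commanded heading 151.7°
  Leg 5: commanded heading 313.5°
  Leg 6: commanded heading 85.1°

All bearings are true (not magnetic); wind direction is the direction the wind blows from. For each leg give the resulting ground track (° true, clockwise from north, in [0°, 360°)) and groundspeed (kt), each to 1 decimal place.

Leg 1: heading 274.2°; drift +9.8° → track 284.0°, groundspeed 121.8 kt
Leg 2: heading 200.5°; drift +1.6° → track 202.1°, groundspeed 102.5 kt
Leg 3: heading 28.5°; drift -2.3° → track 26.2°, groundspeed 143.4 kt
Leg 4: heading 151.7°; drift -7.3° → track 144.4°, groundspeed 108.3 kt
Leg 5: heading 313.5°; drift +7.6° → track 321.1°, groundspeed 135.1 kt
Leg 6: heading 85.1°; drift -8.7° → track 76.4°, groundspeed 131.1 kt

Leg 1: track=284.0°, groundspeed=121.8 kt
Leg 2: track=202.1°, groundspeed=102.5 kt
Leg 3: track=26.2°, groundspeed=143.4 kt
Leg 4: track=144.4°, groundspeed=108.3 kt
Leg 5: track=321.1°, groundspeed=135.1 kt
Leg 6: track=76.4°, groundspeed=131.1 kt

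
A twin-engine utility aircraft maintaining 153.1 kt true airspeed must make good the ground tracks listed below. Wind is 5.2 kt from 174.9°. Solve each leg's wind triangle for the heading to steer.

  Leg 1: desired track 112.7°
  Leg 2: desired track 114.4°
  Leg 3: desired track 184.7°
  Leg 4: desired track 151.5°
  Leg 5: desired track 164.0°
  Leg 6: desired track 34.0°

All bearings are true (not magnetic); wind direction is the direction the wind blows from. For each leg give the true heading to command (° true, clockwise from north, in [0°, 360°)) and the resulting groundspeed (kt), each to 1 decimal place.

Leg 1: desired track 112.7°; wind correction +1.7° → command heading 114.4°, groundspeed 150.6 kt
Leg 2: desired track 114.4°; wind correction +1.7° → command heading 116.1°, groundspeed 150.5 kt
Leg 3: desired track 184.7°; wind correction -0.3° → command heading 184.4°, groundspeed 148.0 kt
Leg 4: desired track 151.5°; wind correction +0.8° → command heading 152.3°, groundspeed 148.3 kt
Leg 5: desired track 164.0°; wind correction +0.4° → command heading 164.4°, groundspeed 148.0 kt
Leg 6: desired track 34.0°; wind correction +1.2° → command heading 35.2°, groundspeed 157.1 kt

Leg 1: heading=114.4°, groundspeed=150.6 kt
Leg 2: heading=116.1°, groundspeed=150.5 kt
Leg 3: heading=184.4°, groundspeed=148.0 kt
Leg 4: heading=152.3°, groundspeed=148.3 kt
Leg 5: heading=164.4°, groundspeed=148.0 kt
Leg 6: heading=35.2°, groundspeed=157.1 kt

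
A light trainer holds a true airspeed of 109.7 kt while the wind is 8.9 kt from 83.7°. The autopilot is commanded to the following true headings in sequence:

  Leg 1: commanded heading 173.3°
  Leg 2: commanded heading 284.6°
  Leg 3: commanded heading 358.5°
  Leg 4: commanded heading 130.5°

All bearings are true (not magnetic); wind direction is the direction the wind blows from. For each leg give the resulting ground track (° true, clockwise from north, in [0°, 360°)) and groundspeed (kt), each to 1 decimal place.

Leg 1: heading 173.3°; drift +4.6° → track 177.9°, groundspeed 110.0 kt
Leg 2: heading 284.6°; drift -1.5° → track 283.1°, groundspeed 118.1 kt
Leg 3: heading 358.5°; drift -4.7° → track 353.8°, groundspeed 109.3 kt
Leg 4: heading 130.5°; drift +3.6° → track 134.1°, groundspeed 103.8 kt

Leg 1: track=177.9°, groundspeed=110.0 kt
Leg 2: track=283.1°, groundspeed=118.1 kt
Leg 3: track=353.8°, groundspeed=109.3 kt
Leg 4: track=134.1°, groundspeed=103.8 kt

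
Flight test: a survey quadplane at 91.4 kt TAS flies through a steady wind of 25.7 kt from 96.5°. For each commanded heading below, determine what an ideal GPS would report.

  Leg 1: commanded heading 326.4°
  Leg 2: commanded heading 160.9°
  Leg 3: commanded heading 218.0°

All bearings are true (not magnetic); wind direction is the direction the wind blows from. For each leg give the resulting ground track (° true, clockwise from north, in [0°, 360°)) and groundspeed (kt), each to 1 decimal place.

Leg 1: heading 326.4°; drift -10.3° → track 316.1°, groundspeed 109.7 kt
Leg 2: heading 160.9°; drift +16.1° → track 177.0°, groundspeed 83.6 kt
Leg 3: heading 218.0°; drift +11.8° → track 229.8°, groundspeed 107.1 kt

Leg 1: track=316.1°, groundspeed=109.7 kt
Leg 2: track=177.0°, groundspeed=83.6 kt
Leg 3: track=229.8°, groundspeed=107.1 kt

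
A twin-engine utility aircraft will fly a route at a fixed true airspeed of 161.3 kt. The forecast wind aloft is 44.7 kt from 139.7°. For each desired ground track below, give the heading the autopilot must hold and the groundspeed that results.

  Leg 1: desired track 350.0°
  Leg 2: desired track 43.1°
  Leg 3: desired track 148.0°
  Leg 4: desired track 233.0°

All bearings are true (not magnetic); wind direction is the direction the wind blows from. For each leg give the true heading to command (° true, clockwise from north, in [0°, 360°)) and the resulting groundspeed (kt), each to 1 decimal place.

Leg 1: desired track 350.0°; wind correction +8.0° → command heading 358.0°, groundspeed 198.3 kt
Leg 2: desired track 43.1°; wind correction +16.0° → command heading 59.1°, groundspeed 160.2 kt
Leg 3: desired track 148.0°; wind correction -2.3° → command heading 145.7°, groundspeed 116.9 kt
Leg 4: desired track 233.0°; wind correction -16.1° → command heading 216.9°, groundspeed 157.6 kt

Leg 1: heading=358.0°, groundspeed=198.3 kt
Leg 2: heading=59.1°, groundspeed=160.2 kt
Leg 3: heading=145.7°, groundspeed=116.9 kt
Leg 4: heading=216.9°, groundspeed=157.6 kt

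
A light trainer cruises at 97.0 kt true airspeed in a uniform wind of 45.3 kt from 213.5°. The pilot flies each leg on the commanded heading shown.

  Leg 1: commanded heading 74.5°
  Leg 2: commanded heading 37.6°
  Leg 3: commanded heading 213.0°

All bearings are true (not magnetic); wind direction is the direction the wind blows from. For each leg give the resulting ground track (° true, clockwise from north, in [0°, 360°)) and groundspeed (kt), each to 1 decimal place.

Leg 1: track=61.7°, groundspeed=134.5 kt
Leg 2: track=36.3°, groundspeed=142.2 kt
Leg 3: track=212.6°, groundspeed=51.7 kt

Leg 1: heading 74.5°; drift -12.8° → track 61.7°, groundspeed 134.5 kt
Leg 2: heading 37.6°; drift -1.3° → track 36.3°, groundspeed 142.2 kt
Leg 3: heading 213.0°; drift -0.4° → track 212.6°, groundspeed 51.7 kt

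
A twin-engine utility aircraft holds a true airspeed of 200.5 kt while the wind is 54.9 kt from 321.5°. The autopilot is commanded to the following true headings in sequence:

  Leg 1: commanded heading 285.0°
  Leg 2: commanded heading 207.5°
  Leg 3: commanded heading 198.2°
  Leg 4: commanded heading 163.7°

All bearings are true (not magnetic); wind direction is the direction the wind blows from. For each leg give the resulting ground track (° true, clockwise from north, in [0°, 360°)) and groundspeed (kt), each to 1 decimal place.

Leg 1: track=273.2°, groundspeed=159.7 kt
Leg 2: track=194.8°, groundspeed=228.4 kt
Leg 3: track=186.9°, groundspeed=235.2 kt
Leg 4: track=159.0°, groundspeed=252.2 kt

Leg 1: heading 285.0°; drift -11.8° → track 273.2°, groundspeed 159.7 kt
Leg 2: heading 207.5°; drift -12.7° → track 194.8°, groundspeed 228.4 kt
Leg 3: heading 198.2°; drift -11.3° → track 186.9°, groundspeed 235.2 kt
Leg 4: heading 163.7°; drift -4.7° → track 159.0°, groundspeed 252.2 kt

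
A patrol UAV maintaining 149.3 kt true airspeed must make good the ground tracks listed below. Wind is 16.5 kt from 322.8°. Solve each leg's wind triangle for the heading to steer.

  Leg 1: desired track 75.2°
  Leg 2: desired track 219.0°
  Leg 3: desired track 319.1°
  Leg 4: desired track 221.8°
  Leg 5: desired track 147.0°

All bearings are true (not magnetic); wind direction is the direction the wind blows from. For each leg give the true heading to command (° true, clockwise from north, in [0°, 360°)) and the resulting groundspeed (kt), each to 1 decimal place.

Leg 1: desired track 75.2°; wind correction -5.9° → command heading 69.3°, groundspeed 154.8 kt
Leg 2: desired track 219.0°; wind correction +6.2° → command heading 225.2°, groundspeed 152.4 kt
Leg 3: desired track 319.1°; wind correction +0.4° → command heading 319.5°, groundspeed 132.8 kt
Leg 4: desired track 221.8°; wind correction +6.2° → command heading 228.0°, groundspeed 151.6 kt
Leg 5: desired track 147.0°; wind correction +0.5° → command heading 147.5°, groundspeed 165.8 kt

Leg 1: heading=69.3°, groundspeed=154.8 kt
Leg 2: heading=225.2°, groundspeed=152.4 kt
Leg 3: heading=319.5°, groundspeed=132.8 kt
Leg 4: heading=228.0°, groundspeed=151.6 kt
Leg 5: heading=147.5°, groundspeed=165.8 kt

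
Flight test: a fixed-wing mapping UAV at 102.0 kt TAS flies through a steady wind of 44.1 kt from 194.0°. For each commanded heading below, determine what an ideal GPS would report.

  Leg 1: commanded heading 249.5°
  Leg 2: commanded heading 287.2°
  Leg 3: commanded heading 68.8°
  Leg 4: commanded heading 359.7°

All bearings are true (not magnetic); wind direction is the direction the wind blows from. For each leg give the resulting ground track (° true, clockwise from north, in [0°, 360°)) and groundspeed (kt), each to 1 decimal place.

Leg 1: heading 249.5°; drift +25.3° → track 274.8°, groundspeed 85.2 kt
Leg 2: heading 287.2°; drift +22.9° → track 310.1°, groundspeed 113.4 kt
Leg 3: heading 68.8°; drift -15.8° → track 53.0°, groundspeed 132.4 kt
Leg 4: heading 359.7°; drift +4.3° → track 4.0°, groundspeed 145.1 kt

Leg 1: track=274.8°, groundspeed=85.2 kt
Leg 2: track=310.1°, groundspeed=113.4 kt
Leg 3: track=53.0°, groundspeed=132.4 kt
Leg 4: track=4.0°, groundspeed=145.1 kt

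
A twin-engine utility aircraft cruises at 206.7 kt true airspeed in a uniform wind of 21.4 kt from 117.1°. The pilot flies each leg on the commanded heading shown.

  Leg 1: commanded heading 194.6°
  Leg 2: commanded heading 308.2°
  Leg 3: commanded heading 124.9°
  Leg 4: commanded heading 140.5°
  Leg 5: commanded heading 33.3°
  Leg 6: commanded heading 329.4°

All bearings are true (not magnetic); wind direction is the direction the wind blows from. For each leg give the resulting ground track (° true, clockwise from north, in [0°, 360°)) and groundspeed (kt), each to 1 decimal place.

Leg 1: heading 194.6°; drift +5.9° → track 200.5°, groundspeed 203.1 kt
Leg 2: heading 308.2°; drift -1.0° → track 307.2°, groundspeed 227.7 kt
Leg 3: heading 124.9°; drift +0.9° → track 125.8°, groundspeed 185.5 kt
Leg 4: heading 140.5°; drift +2.6° → track 143.1°, groundspeed 187.3 kt
Leg 5: heading 33.3°; drift -5.9° → track 27.4°, groundspeed 205.5 kt
Leg 6: heading 329.4°; drift -2.9° → track 326.5°, groundspeed 225.1 kt

Leg 1: track=200.5°, groundspeed=203.1 kt
Leg 2: track=307.2°, groundspeed=227.7 kt
Leg 3: track=125.8°, groundspeed=185.5 kt
Leg 4: track=143.1°, groundspeed=187.3 kt
Leg 5: track=27.4°, groundspeed=205.5 kt
Leg 6: track=326.5°, groundspeed=225.1 kt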